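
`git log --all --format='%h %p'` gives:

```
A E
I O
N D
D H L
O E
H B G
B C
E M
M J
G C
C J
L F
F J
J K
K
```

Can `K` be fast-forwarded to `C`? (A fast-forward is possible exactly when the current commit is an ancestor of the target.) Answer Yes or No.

Yes

A fast-forward from K to C is possible iff K is an ancestor of C.
Ancestors of C: {C, J, K}.
K is among them, so fast-forward is possible.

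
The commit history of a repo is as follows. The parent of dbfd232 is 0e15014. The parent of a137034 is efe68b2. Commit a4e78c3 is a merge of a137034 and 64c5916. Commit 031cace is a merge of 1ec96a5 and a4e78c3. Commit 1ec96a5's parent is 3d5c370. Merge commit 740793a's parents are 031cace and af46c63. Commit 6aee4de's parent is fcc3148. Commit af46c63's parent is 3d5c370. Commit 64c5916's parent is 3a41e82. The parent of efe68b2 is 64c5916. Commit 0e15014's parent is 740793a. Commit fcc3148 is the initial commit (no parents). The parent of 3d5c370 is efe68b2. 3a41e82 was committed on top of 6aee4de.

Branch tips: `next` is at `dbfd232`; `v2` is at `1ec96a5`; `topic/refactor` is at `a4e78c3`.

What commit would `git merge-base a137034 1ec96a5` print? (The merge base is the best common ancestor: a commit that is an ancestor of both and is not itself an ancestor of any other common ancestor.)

efe68b2

Ancestors of a137034: {3a41e82, 64c5916, 6aee4de, a137034, efe68b2, fcc3148}.
Ancestors of 1ec96a5: {1ec96a5, 3a41e82, 3d5c370, 64c5916, 6aee4de, efe68b2, fcc3148}.
Common ancestors: {3a41e82, 64c5916, 6aee4de, efe68b2, fcc3148}.
Among these, efe68b2 is not an ancestor of any other common ancestor — it is the merge base.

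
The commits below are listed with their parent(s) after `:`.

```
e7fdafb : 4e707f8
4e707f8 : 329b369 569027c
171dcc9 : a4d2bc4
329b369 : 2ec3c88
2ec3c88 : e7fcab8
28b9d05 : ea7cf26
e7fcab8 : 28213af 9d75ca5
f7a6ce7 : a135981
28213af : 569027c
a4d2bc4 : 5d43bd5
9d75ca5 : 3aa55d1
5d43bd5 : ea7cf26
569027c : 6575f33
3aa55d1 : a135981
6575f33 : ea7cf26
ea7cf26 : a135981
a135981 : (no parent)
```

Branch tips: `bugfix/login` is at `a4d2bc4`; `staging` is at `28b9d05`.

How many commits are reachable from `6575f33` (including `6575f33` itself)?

3

Walking parent pointers from 6575f33: reachable set = {6575f33, a135981, ea7cf26}.
That is 3 commits.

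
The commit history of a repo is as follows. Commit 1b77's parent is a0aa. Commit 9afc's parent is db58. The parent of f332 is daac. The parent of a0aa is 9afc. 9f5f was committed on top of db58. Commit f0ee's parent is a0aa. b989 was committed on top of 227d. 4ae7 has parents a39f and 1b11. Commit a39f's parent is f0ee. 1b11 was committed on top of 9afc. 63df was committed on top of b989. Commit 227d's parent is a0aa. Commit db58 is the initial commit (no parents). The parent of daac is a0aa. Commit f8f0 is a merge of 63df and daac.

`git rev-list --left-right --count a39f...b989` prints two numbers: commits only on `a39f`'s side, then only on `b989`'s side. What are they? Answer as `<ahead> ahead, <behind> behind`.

2 ahead, 2 behind

Reachable from a39f: {9afc, a0aa, a39f, db58, f0ee}.
Reachable from b989: {227d, 9afc, a0aa, b989, db58}.
Only in a39f's history (ahead): {a39f, f0ee} — 2.
Only in b989's history (behind): {227d, b989} — 2.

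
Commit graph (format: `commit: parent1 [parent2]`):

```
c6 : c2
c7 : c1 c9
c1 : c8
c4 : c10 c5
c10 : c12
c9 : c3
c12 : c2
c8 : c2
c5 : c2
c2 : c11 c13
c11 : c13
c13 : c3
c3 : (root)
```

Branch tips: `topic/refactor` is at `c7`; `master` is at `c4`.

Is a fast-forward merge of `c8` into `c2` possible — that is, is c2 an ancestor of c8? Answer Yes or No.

Yes

A fast-forward from c2 to c8 is possible iff c2 is an ancestor of c8.
Ancestors of c8: {c11, c13, c2, c3, c8}.
c2 is among them, so fast-forward is possible.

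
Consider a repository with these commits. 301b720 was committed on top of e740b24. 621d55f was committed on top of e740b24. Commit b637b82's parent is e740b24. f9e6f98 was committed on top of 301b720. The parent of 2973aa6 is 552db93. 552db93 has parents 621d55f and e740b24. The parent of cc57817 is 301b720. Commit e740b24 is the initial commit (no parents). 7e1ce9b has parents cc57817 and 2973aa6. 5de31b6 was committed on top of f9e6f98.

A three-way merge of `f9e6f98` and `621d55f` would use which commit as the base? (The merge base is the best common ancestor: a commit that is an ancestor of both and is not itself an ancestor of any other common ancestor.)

Ancestors of f9e6f98: {301b720, e740b24, f9e6f98}.
Ancestors of 621d55f: {621d55f, e740b24}.
Common ancestors: {e740b24}.
The only common ancestor is e740b24, so it is the merge base.

e740b24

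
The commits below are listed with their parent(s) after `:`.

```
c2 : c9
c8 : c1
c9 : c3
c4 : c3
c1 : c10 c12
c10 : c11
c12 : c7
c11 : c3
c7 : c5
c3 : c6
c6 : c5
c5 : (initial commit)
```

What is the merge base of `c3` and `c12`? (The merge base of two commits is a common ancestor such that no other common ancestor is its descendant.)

c5

Ancestors of c3: {c3, c5, c6}.
Ancestors of c12: {c12, c5, c7}.
Common ancestors: {c5}.
The only common ancestor is c5, so it is the merge base.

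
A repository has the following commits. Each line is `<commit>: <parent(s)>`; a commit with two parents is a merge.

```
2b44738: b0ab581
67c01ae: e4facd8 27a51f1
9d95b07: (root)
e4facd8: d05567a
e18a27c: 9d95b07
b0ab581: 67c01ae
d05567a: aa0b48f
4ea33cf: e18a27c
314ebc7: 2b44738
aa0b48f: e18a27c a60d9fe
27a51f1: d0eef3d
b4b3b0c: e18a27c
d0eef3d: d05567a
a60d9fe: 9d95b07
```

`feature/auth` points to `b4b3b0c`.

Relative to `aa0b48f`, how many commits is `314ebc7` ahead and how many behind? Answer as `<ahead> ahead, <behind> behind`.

8 ahead, 0 behind

Reachable from 314ebc7: {27a51f1, 2b44738, 314ebc7, 67c01ae, 9d95b07, a60d9fe, aa0b48f, b0ab581, d05567a, d0eef3d, e18a27c, e4facd8}.
Reachable from aa0b48f: {9d95b07, a60d9fe, aa0b48f, e18a27c}.
Only in 314ebc7's history (ahead): {27a51f1, 2b44738, 314ebc7, 67c01ae, b0ab581, d05567a, d0eef3d, e4facd8} — 8.
Only in aa0b48f's history (behind): {} — 0.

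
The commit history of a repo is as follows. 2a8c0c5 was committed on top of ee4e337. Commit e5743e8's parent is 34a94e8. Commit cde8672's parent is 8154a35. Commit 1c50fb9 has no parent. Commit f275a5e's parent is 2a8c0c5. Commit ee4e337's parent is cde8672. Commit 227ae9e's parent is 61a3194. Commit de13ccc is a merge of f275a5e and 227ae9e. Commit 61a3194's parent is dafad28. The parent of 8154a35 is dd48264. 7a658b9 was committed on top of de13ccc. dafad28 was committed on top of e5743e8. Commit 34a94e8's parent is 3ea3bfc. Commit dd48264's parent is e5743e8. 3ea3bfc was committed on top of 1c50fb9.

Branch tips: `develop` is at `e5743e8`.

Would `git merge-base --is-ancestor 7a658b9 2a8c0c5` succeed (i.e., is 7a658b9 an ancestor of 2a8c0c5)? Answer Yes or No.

No

Ancestors of 2a8c0c5: {1c50fb9, 2a8c0c5, 34a94e8, 3ea3bfc, 8154a35, cde8672, dd48264, e5743e8, ee4e337}.
7a658b9 is not in that set, so it is not an ancestor of 2a8c0c5.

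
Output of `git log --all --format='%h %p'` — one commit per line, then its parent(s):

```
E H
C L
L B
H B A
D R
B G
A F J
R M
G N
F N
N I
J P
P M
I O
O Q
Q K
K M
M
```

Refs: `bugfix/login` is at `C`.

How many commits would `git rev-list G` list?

Walking parent pointers from G: reachable set = {G, I, K, M, N, O, Q}.
That is 7 commits.

7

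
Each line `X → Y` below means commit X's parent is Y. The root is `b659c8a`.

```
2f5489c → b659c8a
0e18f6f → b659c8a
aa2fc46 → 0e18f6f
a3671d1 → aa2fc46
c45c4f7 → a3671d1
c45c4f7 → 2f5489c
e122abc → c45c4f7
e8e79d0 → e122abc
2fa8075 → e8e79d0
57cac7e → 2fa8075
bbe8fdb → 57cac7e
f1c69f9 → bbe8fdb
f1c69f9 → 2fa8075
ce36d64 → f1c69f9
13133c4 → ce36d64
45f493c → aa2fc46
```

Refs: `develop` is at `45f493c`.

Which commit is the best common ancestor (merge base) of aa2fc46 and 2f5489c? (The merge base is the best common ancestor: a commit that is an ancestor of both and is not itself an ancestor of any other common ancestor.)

Ancestors of aa2fc46: {0e18f6f, aa2fc46, b659c8a}.
Ancestors of 2f5489c: {2f5489c, b659c8a}.
Common ancestors: {b659c8a}.
The only common ancestor is b659c8a, so it is the merge base.

b659c8a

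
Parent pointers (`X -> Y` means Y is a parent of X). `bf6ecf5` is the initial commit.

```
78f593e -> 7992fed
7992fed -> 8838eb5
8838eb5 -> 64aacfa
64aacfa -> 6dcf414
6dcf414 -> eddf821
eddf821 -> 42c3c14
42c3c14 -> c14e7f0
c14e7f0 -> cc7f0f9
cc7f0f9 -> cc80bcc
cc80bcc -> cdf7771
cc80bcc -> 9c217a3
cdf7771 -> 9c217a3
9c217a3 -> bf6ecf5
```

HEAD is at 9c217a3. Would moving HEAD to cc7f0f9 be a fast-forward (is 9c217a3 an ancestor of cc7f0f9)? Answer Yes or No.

A fast-forward from 9c217a3 to cc7f0f9 is possible iff 9c217a3 is an ancestor of cc7f0f9.
Ancestors of cc7f0f9: {9c217a3, bf6ecf5, cc7f0f9, cc80bcc, cdf7771}.
9c217a3 is among them, so fast-forward is possible.

Yes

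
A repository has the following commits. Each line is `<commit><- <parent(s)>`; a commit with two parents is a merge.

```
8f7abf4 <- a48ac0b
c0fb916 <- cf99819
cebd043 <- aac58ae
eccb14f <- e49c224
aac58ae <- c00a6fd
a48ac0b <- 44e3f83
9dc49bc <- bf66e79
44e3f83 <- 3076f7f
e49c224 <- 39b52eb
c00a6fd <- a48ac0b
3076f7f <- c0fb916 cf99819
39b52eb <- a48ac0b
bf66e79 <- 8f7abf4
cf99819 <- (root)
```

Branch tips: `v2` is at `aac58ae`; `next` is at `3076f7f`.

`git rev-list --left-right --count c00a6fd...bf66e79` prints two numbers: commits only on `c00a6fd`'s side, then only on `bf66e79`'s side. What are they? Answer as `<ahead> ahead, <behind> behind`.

Reachable from c00a6fd: {3076f7f, 44e3f83, a48ac0b, c00a6fd, c0fb916, cf99819}.
Reachable from bf66e79: {3076f7f, 44e3f83, 8f7abf4, a48ac0b, bf66e79, c0fb916, cf99819}.
Only in c00a6fd's history (ahead): {c00a6fd} — 1.
Only in bf66e79's history (behind): {8f7abf4, bf66e79} — 2.

1 ahead, 2 behind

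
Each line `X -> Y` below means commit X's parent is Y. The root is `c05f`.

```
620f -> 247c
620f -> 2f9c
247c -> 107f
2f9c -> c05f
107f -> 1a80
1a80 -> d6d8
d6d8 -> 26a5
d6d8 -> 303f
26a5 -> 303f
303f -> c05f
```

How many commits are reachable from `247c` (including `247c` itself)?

7

Walking parent pointers from 247c: reachable set = {107f, 1a80, 247c, 26a5, 303f, c05f, d6d8}.
That is 7 commits.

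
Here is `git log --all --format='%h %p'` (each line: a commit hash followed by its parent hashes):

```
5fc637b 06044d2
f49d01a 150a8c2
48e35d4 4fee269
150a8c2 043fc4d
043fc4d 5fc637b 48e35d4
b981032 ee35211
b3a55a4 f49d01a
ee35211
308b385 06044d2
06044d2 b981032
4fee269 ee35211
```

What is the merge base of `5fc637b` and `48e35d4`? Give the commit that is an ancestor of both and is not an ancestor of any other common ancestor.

Ancestors of 5fc637b: {06044d2, 5fc637b, b981032, ee35211}.
Ancestors of 48e35d4: {48e35d4, 4fee269, ee35211}.
Common ancestors: {ee35211}.
The only common ancestor is ee35211, so it is the merge base.

ee35211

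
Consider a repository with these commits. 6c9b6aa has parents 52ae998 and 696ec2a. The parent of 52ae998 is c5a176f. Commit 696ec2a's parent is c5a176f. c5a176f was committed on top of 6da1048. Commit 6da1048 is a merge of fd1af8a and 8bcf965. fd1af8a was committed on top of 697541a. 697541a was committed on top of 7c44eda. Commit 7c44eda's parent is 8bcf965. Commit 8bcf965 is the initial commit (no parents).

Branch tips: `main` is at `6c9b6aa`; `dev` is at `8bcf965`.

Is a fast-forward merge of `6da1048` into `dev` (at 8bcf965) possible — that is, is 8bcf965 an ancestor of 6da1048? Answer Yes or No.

A fast-forward from 8bcf965 to 6da1048 is possible iff 8bcf965 is an ancestor of 6da1048.
Ancestors of 6da1048: {697541a, 6da1048, 7c44eda, 8bcf965, fd1af8a}.
8bcf965 is among them, so fast-forward is possible.

Yes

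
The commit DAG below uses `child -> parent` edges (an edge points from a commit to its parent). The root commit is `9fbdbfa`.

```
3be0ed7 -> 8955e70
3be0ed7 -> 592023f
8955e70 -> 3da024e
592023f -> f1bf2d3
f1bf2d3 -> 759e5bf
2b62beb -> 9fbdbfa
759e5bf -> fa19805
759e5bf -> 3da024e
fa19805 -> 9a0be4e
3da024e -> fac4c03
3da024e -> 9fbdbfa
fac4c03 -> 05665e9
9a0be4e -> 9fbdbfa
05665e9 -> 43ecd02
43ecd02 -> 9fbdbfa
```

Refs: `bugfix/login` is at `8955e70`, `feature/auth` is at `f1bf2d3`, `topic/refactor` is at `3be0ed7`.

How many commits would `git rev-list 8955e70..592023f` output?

Reachable from 592023f: {05665e9, 3da024e, 43ecd02, 592023f, 759e5bf, 9a0be4e, 9fbdbfa, f1bf2d3, fa19805, fac4c03}.
Reachable from 8955e70: {05665e9, 3da024e, 43ecd02, 8955e70, 9fbdbfa, fac4c03}.
In 592023f's history but not 8955e70's: {592023f, 759e5bf, 9a0be4e, f1bf2d3, fa19805} — 5 commits.

5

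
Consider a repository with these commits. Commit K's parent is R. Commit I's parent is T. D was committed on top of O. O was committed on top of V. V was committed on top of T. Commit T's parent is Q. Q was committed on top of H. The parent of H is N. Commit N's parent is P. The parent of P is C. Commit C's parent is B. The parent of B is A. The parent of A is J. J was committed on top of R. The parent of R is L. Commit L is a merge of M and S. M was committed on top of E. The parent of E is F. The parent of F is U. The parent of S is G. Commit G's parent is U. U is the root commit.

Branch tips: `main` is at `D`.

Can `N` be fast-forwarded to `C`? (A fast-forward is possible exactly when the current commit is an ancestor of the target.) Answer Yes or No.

No

A fast-forward from N to C is possible iff N is an ancestor of C.
Ancestors of C: {A, B, C, E, F, G, J, L, M, R, S, U}.
N is not among them, so fast-forward is not possible.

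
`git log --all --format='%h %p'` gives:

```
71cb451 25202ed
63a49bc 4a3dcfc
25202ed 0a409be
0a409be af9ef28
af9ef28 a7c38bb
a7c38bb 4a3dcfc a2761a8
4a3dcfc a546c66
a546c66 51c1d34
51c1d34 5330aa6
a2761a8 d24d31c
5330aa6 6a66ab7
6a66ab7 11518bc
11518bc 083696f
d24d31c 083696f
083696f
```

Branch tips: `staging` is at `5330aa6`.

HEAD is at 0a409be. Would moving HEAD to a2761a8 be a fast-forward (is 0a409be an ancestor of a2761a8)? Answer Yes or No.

No

A fast-forward from 0a409be to a2761a8 is possible iff 0a409be is an ancestor of a2761a8.
Ancestors of a2761a8: {083696f, a2761a8, d24d31c}.
0a409be is not among them, so fast-forward is not possible.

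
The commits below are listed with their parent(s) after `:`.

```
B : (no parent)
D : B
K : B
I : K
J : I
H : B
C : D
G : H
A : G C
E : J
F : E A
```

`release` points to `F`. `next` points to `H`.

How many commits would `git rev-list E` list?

5

Walking parent pointers from E: reachable set = {B, E, I, J, K}.
That is 5 commits.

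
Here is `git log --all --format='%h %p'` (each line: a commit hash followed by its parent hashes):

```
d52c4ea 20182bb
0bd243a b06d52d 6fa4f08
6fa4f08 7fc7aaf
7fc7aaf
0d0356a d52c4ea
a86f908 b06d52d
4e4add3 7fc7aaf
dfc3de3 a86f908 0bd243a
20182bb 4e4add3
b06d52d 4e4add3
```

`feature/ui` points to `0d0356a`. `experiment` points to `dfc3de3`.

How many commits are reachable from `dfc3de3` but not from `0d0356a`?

Reachable from dfc3de3: {0bd243a, 4e4add3, 6fa4f08, 7fc7aaf, a86f908, b06d52d, dfc3de3}.
Reachable from 0d0356a: {0d0356a, 20182bb, 4e4add3, 7fc7aaf, d52c4ea}.
In dfc3de3's history but not 0d0356a's: {0bd243a, 6fa4f08, a86f908, b06d52d, dfc3de3} — 5 commits.

5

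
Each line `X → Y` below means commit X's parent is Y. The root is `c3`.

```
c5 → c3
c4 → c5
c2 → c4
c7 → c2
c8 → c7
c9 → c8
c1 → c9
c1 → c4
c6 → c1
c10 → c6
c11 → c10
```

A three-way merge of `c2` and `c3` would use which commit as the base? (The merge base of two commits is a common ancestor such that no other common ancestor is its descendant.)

Ancestors of c2: {c2, c3, c4, c5}.
Ancestors of c3: {c3}.
Common ancestors: {c3}.
The only common ancestor is c3, so it is the merge base.

c3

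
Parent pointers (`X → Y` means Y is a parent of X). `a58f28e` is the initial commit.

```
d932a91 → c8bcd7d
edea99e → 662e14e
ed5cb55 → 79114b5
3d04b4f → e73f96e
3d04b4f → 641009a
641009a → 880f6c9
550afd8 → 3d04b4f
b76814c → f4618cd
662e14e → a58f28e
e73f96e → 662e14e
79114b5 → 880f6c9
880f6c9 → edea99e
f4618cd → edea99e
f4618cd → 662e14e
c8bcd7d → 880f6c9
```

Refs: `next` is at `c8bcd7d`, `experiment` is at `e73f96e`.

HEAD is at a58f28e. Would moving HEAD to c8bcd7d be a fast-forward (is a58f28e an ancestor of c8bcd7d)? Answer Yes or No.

Yes

A fast-forward from a58f28e to c8bcd7d is possible iff a58f28e is an ancestor of c8bcd7d.
Ancestors of c8bcd7d: {662e14e, 880f6c9, a58f28e, c8bcd7d, edea99e}.
a58f28e is among them, so fast-forward is possible.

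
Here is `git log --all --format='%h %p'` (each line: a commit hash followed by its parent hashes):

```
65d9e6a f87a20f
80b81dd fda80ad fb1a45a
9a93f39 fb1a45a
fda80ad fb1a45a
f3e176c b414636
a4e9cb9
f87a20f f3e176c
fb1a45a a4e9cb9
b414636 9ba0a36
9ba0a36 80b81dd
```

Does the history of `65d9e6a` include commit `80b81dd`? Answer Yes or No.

Yes

Ancestors of 65d9e6a (commits reachable by following parents): {65d9e6a, 80b81dd, 9ba0a36, a4e9cb9, b414636, f3e176c, f87a20f, fb1a45a, fda80ad}.
80b81dd is in that set, so it is an ancestor of 65d9e6a.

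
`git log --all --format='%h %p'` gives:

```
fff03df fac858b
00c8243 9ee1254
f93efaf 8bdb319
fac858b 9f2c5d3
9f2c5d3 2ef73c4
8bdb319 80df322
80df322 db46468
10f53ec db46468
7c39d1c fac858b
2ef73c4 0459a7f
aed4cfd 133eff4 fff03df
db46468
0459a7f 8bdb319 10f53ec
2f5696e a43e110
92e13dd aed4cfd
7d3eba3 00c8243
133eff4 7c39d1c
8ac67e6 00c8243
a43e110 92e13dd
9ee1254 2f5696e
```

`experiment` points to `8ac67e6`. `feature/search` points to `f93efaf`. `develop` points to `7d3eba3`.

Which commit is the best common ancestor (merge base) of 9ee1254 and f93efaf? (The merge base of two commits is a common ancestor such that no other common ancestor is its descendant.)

Ancestors of 9ee1254: {0459a7f, 10f53ec, 133eff4, 2ef73c4, 2f5696e, 7c39d1c, 80df322, 8bdb319, 92e13dd, 9ee1254, 9f2c5d3, a43e110, aed4cfd, db46468, fac858b, fff03df}.
Ancestors of f93efaf: {80df322, 8bdb319, db46468, f93efaf}.
Common ancestors: {80df322, 8bdb319, db46468}.
Among these, 8bdb319 is not an ancestor of any other common ancestor — it is the merge base.

8bdb319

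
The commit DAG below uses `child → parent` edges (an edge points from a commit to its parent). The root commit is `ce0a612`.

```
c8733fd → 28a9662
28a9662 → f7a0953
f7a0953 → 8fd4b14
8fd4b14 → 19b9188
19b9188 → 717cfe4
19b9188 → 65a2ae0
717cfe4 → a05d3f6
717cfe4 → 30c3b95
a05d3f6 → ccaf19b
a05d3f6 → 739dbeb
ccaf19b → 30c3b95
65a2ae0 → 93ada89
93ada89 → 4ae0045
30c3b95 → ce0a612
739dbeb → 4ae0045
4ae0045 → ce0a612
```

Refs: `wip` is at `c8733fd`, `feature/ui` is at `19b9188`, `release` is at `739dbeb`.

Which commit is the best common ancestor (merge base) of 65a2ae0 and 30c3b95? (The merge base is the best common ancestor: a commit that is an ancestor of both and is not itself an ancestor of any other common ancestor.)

ce0a612

Ancestors of 65a2ae0: {4ae0045, 65a2ae0, 93ada89, ce0a612}.
Ancestors of 30c3b95: {30c3b95, ce0a612}.
Common ancestors: {ce0a612}.
The only common ancestor is ce0a612, so it is the merge base.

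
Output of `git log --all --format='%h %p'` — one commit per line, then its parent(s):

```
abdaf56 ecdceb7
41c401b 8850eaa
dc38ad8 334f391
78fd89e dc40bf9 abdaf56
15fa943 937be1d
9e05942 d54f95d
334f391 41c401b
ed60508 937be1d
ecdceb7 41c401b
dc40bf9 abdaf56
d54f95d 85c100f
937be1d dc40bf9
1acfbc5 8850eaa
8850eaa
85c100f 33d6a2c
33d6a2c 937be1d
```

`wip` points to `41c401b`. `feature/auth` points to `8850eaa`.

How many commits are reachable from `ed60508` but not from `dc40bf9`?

Reachable from ed60508: {41c401b, 8850eaa, 937be1d, abdaf56, dc40bf9, ecdceb7, ed60508}.
Reachable from dc40bf9: {41c401b, 8850eaa, abdaf56, dc40bf9, ecdceb7}.
In ed60508's history but not dc40bf9's: {937be1d, ed60508} — 2 commits.

2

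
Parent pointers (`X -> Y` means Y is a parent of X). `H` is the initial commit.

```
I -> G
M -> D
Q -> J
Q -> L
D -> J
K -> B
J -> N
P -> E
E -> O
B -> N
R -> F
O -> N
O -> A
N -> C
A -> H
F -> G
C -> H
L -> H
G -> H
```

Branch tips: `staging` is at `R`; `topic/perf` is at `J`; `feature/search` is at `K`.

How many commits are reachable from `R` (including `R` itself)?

Walking parent pointers from R: reachable set = {F, G, H, R}.
That is 4 commits.

4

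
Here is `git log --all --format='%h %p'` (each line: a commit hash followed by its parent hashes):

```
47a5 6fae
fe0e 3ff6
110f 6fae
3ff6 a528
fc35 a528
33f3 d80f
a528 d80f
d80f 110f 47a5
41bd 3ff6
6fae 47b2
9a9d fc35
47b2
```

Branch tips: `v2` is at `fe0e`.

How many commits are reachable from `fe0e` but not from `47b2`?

Reachable from fe0e: {110f, 3ff6, 47a5, 47b2, 6fae, a528, d80f, fe0e}.
Reachable from 47b2: {47b2}.
In fe0e's history but not 47b2's: {110f, 3ff6, 47a5, 6fae, a528, d80f, fe0e} — 7 commits.

7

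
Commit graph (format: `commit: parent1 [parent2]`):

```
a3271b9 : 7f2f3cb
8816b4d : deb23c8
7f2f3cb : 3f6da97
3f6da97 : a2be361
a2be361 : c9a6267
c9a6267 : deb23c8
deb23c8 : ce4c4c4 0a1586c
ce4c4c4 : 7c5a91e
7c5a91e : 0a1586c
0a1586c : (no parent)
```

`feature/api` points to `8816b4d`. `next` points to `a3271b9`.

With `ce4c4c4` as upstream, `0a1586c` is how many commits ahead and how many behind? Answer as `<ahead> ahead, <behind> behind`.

0 ahead, 2 behind

Reachable from 0a1586c: {0a1586c}.
Reachable from ce4c4c4: {0a1586c, 7c5a91e, ce4c4c4}.
Only in 0a1586c's history (ahead): {} — 0.
Only in ce4c4c4's history (behind): {7c5a91e, ce4c4c4} — 2.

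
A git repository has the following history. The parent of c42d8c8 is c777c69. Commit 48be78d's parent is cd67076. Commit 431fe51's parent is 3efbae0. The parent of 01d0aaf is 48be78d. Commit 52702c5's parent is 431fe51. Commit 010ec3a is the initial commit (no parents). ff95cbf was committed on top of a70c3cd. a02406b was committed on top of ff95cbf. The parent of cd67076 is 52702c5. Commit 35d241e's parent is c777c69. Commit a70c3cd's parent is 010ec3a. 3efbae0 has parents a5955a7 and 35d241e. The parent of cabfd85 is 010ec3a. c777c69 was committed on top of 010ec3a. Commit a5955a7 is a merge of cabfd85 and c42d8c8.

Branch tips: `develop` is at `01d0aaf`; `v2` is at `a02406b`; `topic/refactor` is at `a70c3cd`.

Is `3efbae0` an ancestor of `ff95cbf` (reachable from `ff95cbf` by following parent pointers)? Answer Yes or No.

Ancestors of ff95cbf: {010ec3a, a70c3cd, ff95cbf}.
3efbae0 is not in that set, so it is not an ancestor of ff95cbf.

No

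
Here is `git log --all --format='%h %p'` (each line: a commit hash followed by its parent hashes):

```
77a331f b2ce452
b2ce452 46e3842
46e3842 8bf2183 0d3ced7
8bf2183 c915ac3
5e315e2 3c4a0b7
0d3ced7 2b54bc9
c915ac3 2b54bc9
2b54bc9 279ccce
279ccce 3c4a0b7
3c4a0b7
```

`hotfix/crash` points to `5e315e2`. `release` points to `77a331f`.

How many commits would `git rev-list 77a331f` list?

9

Walking parent pointers from 77a331f: reachable set = {0d3ced7, 279ccce, 2b54bc9, 3c4a0b7, 46e3842, 77a331f, 8bf2183, b2ce452, c915ac3}.
That is 9 commits.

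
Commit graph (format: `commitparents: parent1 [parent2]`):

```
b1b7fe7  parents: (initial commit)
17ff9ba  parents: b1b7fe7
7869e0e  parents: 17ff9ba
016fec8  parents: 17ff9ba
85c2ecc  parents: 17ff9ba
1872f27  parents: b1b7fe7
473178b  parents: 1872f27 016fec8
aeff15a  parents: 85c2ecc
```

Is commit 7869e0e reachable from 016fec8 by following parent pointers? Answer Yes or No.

No

Ancestors of 016fec8: {016fec8, 17ff9ba, b1b7fe7}.
7869e0e is not in that set, so it is not an ancestor of 016fec8.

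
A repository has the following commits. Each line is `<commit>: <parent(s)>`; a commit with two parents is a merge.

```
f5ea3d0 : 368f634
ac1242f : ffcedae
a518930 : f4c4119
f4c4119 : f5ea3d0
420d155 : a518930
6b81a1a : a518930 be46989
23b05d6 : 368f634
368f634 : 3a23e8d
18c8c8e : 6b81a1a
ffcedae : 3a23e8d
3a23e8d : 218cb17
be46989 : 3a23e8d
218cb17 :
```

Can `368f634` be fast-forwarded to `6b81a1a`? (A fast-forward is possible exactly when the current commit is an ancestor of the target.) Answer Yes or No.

Yes

A fast-forward from 368f634 to 6b81a1a is possible iff 368f634 is an ancestor of 6b81a1a.
Ancestors of 6b81a1a: {218cb17, 368f634, 3a23e8d, 6b81a1a, a518930, be46989, f4c4119, f5ea3d0}.
368f634 is among them, so fast-forward is possible.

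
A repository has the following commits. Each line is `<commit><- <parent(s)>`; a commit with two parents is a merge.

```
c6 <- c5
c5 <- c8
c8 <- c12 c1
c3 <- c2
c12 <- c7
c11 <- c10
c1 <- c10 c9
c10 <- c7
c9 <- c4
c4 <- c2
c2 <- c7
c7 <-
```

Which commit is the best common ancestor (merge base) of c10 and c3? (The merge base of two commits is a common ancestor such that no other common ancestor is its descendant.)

Ancestors of c10: {c10, c7}.
Ancestors of c3: {c2, c3, c7}.
Common ancestors: {c7}.
The only common ancestor is c7, so it is the merge base.

c7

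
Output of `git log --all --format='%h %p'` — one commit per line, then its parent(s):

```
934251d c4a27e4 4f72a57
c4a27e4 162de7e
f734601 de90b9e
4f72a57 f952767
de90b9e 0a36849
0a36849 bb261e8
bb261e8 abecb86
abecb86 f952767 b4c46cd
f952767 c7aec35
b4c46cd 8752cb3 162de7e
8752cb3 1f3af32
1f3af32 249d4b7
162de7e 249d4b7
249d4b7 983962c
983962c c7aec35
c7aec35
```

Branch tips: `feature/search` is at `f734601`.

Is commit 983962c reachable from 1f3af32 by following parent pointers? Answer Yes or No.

Yes

Ancestors of 1f3af32 (commits reachable by following parents): {1f3af32, 249d4b7, 983962c, c7aec35}.
983962c is in that set, so it is an ancestor of 1f3af32.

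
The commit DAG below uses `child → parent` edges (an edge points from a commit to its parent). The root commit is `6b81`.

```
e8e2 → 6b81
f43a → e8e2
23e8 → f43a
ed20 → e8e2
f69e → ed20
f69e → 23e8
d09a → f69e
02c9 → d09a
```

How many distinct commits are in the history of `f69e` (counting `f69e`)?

Walking parent pointers from f69e: reachable set = {23e8, 6b81, e8e2, ed20, f43a, f69e}.
That is 6 commits.

6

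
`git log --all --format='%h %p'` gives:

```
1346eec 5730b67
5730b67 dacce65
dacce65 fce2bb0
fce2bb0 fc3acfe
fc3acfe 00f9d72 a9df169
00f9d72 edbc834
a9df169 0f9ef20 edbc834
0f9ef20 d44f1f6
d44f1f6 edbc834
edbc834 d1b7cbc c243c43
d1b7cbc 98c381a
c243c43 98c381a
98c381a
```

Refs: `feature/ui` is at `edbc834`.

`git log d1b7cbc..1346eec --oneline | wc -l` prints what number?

Reachable from 1346eec: {00f9d72, 0f9ef20, 1346eec, 5730b67, 98c381a, a9df169, c243c43, d1b7cbc, d44f1f6, dacce65, edbc834, fc3acfe, fce2bb0}.
Reachable from d1b7cbc: {98c381a, d1b7cbc}.
In 1346eec's history but not d1b7cbc's: {00f9d72, 0f9ef20, 1346eec, 5730b67, a9df169, c243c43, d44f1f6, dacce65, edbc834, fc3acfe, fce2bb0} — 11 commits.

11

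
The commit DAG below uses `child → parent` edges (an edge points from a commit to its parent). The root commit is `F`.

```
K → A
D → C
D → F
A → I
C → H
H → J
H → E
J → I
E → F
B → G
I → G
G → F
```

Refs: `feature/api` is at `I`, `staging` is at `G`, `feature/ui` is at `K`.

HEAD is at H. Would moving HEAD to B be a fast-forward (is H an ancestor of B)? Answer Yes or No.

No

A fast-forward from H to B is possible iff H is an ancestor of B.
Ancestors of B: {B, F, G}.
H is not among them, so fast-forward is not possible.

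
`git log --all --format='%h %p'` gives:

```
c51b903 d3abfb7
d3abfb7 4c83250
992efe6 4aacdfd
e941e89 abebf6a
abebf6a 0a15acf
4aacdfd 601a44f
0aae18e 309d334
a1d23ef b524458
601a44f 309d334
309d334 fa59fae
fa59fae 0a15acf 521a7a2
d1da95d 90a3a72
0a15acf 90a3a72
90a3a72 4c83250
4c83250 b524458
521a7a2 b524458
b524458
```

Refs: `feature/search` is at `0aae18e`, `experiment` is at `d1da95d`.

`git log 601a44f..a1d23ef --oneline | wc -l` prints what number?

Reachable from a1d23ef: {a1d23ef, b524458}.
Reachable from 601a44f: {0a15acf, 309d334, 4c83250, 521a7a2, 601a44f, 90a3a72, b524458, fa59fae}.
In a1d23ef's history but not 601a44f's: {a1d23ef} — 1 commit.

1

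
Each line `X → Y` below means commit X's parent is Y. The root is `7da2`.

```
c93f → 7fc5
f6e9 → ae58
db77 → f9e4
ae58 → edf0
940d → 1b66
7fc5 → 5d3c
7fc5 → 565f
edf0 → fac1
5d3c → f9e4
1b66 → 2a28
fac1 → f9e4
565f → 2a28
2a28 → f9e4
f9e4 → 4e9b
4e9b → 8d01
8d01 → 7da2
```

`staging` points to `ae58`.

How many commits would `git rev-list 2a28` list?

Walking parent pointers from 2a28: reachable set = {2a28, 4e9b, 7da2, 8d01, f9e4}.
That is 5 commits.

5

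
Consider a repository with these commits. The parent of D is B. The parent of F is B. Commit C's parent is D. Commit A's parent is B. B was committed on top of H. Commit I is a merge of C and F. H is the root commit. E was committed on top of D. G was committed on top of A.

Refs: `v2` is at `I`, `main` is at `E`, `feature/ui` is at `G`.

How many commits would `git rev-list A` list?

3

Walking parent pointers from A: reachable set = {A, B, H}.
That is 3 commits.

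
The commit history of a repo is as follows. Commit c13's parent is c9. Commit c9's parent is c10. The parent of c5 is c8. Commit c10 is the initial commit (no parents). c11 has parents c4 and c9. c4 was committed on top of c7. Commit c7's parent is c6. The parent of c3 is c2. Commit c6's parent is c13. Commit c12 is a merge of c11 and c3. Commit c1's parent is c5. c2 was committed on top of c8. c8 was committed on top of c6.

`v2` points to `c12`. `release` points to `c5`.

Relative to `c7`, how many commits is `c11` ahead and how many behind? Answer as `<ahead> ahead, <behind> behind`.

2 ahead, 0 behind

Reachable from c11: {c10, c11, c13, c4, c6, c7, c9}.
Reachable from c7: {c10, c13, c6, c7, c9}.
Only in c11's history (ahead): {c11, c4} — 2.
Only in c7's history (behind): {} — 0.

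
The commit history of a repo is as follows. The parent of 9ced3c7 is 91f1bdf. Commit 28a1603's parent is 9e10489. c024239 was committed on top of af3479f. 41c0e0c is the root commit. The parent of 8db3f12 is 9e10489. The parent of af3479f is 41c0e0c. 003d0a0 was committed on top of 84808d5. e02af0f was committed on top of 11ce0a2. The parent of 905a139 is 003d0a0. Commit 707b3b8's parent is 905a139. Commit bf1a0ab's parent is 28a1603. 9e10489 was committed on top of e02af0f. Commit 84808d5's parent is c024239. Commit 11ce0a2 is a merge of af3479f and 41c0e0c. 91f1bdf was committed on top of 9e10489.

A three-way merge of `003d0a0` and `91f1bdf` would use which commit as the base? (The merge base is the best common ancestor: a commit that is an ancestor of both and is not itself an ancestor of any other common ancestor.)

af3479f

Ancestors of 003d0a0: {003d0a0, 41c0e0c, 84808d5, af3479f, c024239}.
Ancestors of 91f1bdf: {11ce0a2, 41c0e0c, 91f1bdf, 9e10489, af3479f, e02af0f}.
Common ancestors: {41c0e0c, af3479f}.
Among these, af3479f is not an ancestor of any other common ancestor — it is the merge base.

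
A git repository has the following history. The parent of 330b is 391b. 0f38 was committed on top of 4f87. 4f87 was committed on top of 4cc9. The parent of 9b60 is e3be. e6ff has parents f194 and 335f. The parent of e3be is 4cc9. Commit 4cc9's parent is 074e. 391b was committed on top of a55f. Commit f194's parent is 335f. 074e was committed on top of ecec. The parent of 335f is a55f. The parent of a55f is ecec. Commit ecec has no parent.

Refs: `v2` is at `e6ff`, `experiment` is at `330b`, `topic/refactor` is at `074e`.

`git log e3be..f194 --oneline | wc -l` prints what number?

3

Reachable from f194: {335f, a55f, ecec, f194}.
Reachable from e3be: {074e, 4cc9, e3be, ecec}.
In f194's history but not e3be's: {335f, a55f, f194} — 3 commits.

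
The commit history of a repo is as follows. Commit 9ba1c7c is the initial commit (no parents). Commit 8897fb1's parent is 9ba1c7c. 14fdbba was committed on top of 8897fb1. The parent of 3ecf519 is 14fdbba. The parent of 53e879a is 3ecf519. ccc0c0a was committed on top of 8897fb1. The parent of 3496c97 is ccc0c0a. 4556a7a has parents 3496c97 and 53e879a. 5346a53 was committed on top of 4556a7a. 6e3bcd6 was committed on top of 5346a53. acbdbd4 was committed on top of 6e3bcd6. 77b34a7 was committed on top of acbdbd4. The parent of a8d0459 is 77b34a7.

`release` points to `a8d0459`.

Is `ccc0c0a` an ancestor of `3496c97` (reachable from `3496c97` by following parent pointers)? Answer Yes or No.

Ancestors of 3496c97 (commits reachable by following parents): {3496c97, 8897fb1, 9ba1c7c, ccc0c0a}.
ccc0c0a is in that set, so it is an ancestor of 3496c97.

Yes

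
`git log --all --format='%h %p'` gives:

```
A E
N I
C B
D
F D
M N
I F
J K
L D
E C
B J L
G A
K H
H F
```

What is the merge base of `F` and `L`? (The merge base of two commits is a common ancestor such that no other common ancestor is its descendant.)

D

Ancestors of F: {D, F}.
Ancestors of L: {D, L}.
Common ancestors: {D}.
The only common ancestor is D, so it is the merge base.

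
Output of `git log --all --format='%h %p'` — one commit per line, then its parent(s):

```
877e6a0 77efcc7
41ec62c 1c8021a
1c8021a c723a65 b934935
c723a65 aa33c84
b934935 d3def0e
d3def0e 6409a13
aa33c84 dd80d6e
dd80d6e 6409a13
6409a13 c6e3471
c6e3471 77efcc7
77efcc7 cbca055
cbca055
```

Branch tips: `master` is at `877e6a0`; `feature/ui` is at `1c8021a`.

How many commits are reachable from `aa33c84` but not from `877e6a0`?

Reachable from aa33c84: {6409a13, 77efcc7, aa33c84, c6e3471, cbca055, dd80d6e}.
Reachable from 877e6a0: {77efcc7, 877e6a0, cbca055}.
In aa33c84's history but not 877e6a0's: {6409a13, aa33c84, c6e3471, dd80d6e} — 4 commits.

4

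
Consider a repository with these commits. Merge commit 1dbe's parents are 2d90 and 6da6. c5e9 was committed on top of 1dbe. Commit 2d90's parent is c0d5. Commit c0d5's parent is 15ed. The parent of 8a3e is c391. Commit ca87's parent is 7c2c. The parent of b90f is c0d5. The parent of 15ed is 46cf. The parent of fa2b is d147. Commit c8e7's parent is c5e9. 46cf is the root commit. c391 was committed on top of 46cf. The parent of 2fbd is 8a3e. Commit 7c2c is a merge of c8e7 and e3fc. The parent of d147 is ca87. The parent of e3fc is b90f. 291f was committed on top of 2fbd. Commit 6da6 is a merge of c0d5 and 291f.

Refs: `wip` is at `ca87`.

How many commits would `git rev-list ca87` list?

Walking parent pointers from ca87: reachable set = {15ed, 1dbe, 291f, 2d90, 2fbd, 46cf, 6da6, 7c2c, 8a3e, b90f, c0d5, c391, c5e9, c8e7, ca87, e3fc}.
That is 16 commits.

16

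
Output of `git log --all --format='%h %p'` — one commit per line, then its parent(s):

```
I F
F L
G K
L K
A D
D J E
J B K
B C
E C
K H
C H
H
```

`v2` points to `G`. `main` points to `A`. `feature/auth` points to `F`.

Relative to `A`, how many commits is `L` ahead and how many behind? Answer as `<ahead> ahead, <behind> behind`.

Reachable from L: {H, K, L}.
Reachable from A: {A, B, C, D, E, H, J, K}.
Only in L's history (ahead): {L} — 1.
Only in A's history (behind): {A, B, C, D, E, J} — 6.

1 ahead, 6 behind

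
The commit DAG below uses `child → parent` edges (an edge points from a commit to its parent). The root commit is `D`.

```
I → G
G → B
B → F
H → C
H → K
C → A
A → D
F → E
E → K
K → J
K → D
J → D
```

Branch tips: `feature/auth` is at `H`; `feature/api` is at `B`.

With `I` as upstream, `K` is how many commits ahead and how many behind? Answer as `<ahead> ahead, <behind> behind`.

0 ahead, 5 behind

Reachable from K: {D, J, K}.
Reachable from I: {B, D, E, F, G, I, J, K}.
Only in K's history (ahead): {} — 0.
Only in I's history (behind): {B, E, F, G, I} — 5.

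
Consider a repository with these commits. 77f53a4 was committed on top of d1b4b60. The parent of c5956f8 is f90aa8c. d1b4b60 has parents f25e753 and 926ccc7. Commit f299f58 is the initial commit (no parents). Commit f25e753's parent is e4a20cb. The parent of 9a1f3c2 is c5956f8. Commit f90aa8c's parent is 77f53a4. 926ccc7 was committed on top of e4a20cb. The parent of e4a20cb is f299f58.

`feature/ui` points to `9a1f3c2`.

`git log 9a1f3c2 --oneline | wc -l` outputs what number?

9

Walking parent pointers from 9a1f3c2: reachable set = {77f53a4, 926ccc7, 9a1f3c2, c5956f8, d1b4b60, e4a20cb, f25e753, f299f58, f90aa8c}.
That is 9 commits.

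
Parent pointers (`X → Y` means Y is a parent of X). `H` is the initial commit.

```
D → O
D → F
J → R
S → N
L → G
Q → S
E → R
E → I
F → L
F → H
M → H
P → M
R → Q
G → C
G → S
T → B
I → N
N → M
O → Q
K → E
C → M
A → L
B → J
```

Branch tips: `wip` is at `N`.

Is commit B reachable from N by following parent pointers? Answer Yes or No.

Ancestors of N: {H, M, N}.
B is not in that set, so it is not an ancestor of N.

No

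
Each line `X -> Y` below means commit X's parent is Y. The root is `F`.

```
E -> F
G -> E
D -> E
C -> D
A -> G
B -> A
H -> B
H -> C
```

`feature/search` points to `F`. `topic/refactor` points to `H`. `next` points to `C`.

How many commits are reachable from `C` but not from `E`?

2

Reachable from C: {C, D, E, F}.
Reachable from E: {E, F}.
In C's history but not E's: {C, D} — 2 commits.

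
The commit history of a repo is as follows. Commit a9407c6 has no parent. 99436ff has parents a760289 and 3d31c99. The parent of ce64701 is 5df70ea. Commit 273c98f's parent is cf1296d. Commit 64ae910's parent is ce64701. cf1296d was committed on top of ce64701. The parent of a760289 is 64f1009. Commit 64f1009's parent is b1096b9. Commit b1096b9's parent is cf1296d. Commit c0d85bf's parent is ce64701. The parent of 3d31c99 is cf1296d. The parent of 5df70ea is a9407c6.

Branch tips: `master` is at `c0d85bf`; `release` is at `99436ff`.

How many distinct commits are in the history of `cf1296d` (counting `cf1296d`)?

4

Walking parent pointers from cf1296d: reachable set = {5df70ea, a9407c6, ce64701, cf1296d}.
That is 4 commits.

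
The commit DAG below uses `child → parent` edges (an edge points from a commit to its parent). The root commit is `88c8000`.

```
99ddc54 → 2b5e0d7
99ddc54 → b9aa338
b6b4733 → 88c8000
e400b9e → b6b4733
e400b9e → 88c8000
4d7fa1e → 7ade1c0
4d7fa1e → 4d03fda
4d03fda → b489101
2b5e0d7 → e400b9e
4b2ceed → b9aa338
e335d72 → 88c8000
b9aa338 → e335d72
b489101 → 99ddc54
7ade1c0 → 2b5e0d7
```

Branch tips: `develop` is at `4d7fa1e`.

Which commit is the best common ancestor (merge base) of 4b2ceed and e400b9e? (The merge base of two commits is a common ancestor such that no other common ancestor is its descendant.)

88c8000

Ancestors of 4b2ceed: {4b2ceed, 88c8000, b9aa338, e335d72}.
Ancestors of e400b9e: {88c8000, b6b4733, e400b9e}.
Common ancestors: {88c8000}.
The only common ancestor is 88c8000, so it is the merge base.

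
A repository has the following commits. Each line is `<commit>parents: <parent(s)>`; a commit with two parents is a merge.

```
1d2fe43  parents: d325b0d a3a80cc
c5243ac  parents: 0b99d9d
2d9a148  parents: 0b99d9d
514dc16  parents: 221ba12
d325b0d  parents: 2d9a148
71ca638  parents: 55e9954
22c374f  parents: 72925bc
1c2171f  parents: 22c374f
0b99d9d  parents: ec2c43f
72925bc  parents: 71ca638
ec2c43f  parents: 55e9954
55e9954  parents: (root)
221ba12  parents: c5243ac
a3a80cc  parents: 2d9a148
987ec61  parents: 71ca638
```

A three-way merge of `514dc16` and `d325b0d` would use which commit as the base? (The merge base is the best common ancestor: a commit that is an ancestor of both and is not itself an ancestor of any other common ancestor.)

Ancestors of 514dc16: {0b99d9d, 221ba12, 514dc16, 55e9954, c5243ac, ec2c43f}.
Ancestors of d325b0d: {0b99d9d, 2d9a148, 55e9954, d325b0d, ec2c43f}.
Common ancestors: {0b99d9d, 55e9954, ec2c43f}.
Among these, 0b99d9d is not an ancestor of any other common ancestor — it is the merge base.

0b99d9d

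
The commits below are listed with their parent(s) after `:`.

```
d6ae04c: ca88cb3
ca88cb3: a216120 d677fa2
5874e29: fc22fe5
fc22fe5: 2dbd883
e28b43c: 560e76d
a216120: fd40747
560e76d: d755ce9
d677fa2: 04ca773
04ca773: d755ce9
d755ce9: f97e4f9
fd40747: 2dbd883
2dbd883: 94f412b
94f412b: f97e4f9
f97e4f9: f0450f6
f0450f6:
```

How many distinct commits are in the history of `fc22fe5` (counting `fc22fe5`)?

Walking parent pointers from fc22fe5: reachable set = {2dbd883, 94f412b, f0450f6, f97e4f9, fc22fe5}.
That is 5 commits.

5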